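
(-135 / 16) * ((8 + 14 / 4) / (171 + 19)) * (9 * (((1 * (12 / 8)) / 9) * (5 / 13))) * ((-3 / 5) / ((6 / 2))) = 0.06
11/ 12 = 0.92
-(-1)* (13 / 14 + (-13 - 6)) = -253 / 14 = -18.07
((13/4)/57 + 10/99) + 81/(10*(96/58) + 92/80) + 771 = 59924593051/77248908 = 775.73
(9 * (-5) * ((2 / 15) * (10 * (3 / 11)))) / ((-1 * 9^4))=20 / 8019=0.00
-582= -582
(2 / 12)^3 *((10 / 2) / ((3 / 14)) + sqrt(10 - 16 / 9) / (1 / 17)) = 35 / 324 + 17 *sqrt(74) / 648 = 0.33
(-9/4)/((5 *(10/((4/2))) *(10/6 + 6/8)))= -0.04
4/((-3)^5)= -4/243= -0.02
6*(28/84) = 2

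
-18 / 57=-6 / 19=-0.32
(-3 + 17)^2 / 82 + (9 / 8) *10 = 2237 / 164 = 13.64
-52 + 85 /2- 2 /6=-59 /6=-9.83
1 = 1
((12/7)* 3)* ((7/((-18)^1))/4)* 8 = -4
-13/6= -2.17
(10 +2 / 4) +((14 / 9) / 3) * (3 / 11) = 2107 / 198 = 10.64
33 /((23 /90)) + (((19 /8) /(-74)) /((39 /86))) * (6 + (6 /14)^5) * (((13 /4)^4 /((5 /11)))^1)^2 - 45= -958312191775042193 /37493819310080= -25559.20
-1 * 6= -6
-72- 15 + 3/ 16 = -1389/ 16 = -86.81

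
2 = 2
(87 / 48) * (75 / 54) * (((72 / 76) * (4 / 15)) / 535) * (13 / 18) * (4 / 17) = 377 / 1866294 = 0.00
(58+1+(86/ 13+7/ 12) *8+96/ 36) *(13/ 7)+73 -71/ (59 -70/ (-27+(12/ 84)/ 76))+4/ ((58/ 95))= 161559587425/ 538756113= 299.88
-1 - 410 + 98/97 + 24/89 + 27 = -3304022/8633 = -382.72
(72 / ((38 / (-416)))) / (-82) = 7488 / 779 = 9.61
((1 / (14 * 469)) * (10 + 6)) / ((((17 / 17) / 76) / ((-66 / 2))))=-20064 / 3283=-6.11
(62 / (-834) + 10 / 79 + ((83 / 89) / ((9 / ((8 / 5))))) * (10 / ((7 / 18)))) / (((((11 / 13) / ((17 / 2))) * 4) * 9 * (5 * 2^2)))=0.06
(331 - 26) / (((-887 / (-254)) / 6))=464820 / 887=524.04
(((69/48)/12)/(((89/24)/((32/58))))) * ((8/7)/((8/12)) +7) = 2806/18067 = 0.16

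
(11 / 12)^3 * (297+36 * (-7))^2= 99825 / 64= 1559.77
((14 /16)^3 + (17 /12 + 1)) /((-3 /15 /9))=-71115 /512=-138.90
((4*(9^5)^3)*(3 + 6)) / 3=2470693585135788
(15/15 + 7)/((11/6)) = 48/11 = 4.36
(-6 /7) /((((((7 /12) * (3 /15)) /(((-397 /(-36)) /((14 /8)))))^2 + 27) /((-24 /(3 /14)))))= 2017395200 /567399603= 3.56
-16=-16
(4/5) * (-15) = -12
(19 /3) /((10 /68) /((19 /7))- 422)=-12274 /817731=-0.02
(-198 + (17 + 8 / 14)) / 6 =-421 / 14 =-30.07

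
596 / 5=119.20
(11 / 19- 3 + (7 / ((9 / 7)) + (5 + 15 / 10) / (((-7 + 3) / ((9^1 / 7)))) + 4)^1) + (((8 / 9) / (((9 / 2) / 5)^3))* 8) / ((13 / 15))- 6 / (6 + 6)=474614299 / 30250584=15.69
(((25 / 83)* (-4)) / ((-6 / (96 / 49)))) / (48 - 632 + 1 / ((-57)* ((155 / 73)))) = -14136000 / 20984552771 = -0.00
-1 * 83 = -83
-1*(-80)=80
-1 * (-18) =18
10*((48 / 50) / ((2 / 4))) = 96 / 5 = 19.20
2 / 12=1 / 6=0.17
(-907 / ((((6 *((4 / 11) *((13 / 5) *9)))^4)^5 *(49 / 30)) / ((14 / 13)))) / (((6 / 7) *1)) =-290958521558681453869489192962646484375 / 6037476117193226668774948419847377730542510546738450960651112723513344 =-0.00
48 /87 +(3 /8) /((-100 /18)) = 5617 /11600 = 0.48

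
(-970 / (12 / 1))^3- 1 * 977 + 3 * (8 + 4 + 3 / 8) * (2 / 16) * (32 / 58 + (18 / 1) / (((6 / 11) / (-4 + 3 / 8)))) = -212353336267 / 400896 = -529696.82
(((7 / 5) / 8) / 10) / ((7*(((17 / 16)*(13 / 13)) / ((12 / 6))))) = 0.00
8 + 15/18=53/6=8.83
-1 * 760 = -760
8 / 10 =4 / 5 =0.80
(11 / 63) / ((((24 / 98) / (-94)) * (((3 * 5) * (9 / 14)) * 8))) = -25333 / 29160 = -0.87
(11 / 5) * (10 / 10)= 2.20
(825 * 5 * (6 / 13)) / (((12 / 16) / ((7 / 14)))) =16500 / 13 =1269.23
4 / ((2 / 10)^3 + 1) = 250 / 63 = 3.97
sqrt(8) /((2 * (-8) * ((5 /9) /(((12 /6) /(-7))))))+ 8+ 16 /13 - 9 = 9 * sqrt(2) /140+ 3 /13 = 0.32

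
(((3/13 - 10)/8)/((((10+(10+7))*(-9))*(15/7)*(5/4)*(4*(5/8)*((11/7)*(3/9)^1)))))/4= 6223/17374500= 0.00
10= 10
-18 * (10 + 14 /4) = -243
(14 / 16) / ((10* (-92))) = -7 / 7360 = -0.00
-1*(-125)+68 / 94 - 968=-39587 / 47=-842.28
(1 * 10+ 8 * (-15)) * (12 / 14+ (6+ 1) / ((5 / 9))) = -10362 / 7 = -1480.29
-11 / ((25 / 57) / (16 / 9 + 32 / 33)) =-5168 / 75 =-68.91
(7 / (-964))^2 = 49 / 929296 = 0.00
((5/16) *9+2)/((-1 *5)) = -77/80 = -0.96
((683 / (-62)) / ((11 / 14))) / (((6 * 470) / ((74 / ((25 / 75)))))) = -176897 / 160270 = -1.10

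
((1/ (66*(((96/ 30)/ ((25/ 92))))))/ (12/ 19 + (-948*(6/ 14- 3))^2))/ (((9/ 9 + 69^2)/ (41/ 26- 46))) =-0.00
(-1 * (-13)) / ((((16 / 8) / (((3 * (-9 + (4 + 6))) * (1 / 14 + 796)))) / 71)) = 30860505 / 28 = 1102160.89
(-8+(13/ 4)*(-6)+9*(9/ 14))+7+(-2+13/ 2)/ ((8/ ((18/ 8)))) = -6025/ 448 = -13.45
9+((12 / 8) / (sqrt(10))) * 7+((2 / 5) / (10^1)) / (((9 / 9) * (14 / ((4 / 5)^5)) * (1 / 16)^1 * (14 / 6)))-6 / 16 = 11.95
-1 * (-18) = 18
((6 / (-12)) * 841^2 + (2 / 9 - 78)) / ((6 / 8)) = -12733858 / 27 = -471624.37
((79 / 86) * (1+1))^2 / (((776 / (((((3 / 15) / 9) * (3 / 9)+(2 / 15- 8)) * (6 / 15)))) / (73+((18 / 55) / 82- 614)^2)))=-6348159755201558873 / 1231219559913750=-5155.99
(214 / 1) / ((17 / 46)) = 9844 / 17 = 579.06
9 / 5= 1.80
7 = 7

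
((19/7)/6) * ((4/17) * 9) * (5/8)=285/476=0.60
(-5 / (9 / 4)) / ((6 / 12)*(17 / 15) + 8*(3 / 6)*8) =-200 / 2931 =-0.07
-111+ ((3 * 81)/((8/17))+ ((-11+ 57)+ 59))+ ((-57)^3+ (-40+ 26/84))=-31033349/168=-184722.32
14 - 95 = -81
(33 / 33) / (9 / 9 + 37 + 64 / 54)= 27 / 1058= 0.03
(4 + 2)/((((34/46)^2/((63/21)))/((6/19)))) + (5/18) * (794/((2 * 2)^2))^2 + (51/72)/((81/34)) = 118661002061/170792064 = 694.77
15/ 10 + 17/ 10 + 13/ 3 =113/ 15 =7.53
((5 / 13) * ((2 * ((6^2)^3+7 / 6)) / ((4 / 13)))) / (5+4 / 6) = 1399715 / 68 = 20584.04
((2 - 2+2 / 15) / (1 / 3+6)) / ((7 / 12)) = 0.04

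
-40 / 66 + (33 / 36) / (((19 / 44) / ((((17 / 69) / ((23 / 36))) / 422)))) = -42279458 / 69985113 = -0.60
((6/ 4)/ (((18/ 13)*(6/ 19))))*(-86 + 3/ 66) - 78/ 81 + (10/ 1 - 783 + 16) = -5003071/ 4752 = -1052.83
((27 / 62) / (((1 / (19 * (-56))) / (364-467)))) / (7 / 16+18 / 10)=118359360 / 5549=21329.85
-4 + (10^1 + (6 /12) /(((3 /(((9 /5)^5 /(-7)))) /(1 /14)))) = 3655317 /612500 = 5.97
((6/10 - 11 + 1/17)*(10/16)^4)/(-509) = 0.00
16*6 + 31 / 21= 2047 / 21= 97.48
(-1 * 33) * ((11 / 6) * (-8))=484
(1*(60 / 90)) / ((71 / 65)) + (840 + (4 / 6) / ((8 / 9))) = 716839 / 852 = 841.36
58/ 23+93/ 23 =151/ 23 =6.57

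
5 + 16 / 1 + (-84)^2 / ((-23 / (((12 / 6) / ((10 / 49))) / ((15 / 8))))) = -909909 / 575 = -1582.45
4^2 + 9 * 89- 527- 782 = -492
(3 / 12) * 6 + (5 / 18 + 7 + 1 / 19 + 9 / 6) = 3533 / 342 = 10.33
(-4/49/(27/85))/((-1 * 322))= 170/213003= 0.00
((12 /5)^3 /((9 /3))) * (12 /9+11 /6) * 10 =3648 /25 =145.92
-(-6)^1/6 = 1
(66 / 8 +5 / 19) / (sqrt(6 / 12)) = 647 * sqrt(2) / 76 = 12.04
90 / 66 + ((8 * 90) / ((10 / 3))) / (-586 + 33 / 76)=0.99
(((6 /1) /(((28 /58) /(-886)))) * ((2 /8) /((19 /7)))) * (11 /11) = -38541 /38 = -1014.24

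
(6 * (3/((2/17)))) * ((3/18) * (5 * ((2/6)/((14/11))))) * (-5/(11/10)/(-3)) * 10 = 10625/21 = 505.95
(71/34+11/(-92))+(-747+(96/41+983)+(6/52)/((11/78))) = 170083233/705364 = 241.13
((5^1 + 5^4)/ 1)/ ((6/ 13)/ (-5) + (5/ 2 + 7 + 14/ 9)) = 737100/ 12827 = 57.46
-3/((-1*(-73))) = -0.04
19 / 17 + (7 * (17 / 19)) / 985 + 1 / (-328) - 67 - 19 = -8857538971 / 104354840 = -84.88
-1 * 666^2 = -443556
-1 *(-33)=33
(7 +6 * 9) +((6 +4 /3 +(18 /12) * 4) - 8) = 199 /3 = 66.33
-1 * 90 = -90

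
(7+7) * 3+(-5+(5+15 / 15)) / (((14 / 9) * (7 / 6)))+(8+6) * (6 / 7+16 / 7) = 4241 / 49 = 86.55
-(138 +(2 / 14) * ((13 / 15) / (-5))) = -72437 / 525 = -137.98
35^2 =1225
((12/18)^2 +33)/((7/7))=301/9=33.44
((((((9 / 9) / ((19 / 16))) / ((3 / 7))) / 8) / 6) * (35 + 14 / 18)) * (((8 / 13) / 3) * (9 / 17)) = 18032 / 113373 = 0.16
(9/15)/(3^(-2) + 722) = 27/32495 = 0.00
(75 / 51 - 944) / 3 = -5341 / 17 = -314.18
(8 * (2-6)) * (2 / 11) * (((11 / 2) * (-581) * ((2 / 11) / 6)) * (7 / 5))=130144 / 165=788.75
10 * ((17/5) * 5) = 170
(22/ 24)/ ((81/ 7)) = 77/ 972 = 0.08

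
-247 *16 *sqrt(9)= -11856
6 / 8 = 3 / 4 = 0.75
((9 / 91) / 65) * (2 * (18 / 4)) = 81 / 5915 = 0.01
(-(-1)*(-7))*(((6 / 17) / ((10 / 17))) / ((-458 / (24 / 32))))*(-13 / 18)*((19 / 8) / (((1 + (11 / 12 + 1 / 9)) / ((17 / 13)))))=-20349 / 2674720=-0.01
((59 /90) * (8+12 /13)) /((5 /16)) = 54752 /2925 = 18.72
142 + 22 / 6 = 437 / 3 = 145.67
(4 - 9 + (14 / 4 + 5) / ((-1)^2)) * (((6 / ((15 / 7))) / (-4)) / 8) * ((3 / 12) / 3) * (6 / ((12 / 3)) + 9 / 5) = -539 / 6400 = -0.08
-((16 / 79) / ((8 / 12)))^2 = -0.09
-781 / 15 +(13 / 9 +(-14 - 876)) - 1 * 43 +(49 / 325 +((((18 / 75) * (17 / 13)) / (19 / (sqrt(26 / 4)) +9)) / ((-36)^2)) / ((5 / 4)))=-9521724077 / 9681750 - 323 * sqrt(26) / 29045250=-983.47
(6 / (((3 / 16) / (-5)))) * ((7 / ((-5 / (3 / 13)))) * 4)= 2688 / 13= 206.77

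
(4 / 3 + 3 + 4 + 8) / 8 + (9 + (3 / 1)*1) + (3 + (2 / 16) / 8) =3275 / 192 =17.06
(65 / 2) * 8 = 260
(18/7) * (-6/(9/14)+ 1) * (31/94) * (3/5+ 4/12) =-310/47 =-6.60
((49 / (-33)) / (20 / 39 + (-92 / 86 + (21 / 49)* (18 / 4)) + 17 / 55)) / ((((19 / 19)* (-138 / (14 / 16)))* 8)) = 6710795 / 9584005056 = 0.00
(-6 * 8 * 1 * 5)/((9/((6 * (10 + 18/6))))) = -2080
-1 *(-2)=2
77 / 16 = 4.81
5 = 5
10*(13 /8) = 65 /4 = 16.25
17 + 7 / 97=1656 / 97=17.07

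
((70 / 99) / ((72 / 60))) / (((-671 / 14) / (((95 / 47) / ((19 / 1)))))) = -12250 / 9366489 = -0.00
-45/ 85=-9/ 17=-0.53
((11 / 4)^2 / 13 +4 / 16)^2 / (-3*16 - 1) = -29929 / 2119936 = -0.01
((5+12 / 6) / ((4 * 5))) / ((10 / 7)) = 49 / 200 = 0.24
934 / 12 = 77.83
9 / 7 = 1.29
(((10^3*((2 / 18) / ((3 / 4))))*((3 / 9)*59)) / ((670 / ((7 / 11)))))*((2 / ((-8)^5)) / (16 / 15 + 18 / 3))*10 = -258125 / 1079958528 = -0.00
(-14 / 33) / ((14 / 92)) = -92 / 33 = -2.79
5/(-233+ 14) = -5/219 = -0.02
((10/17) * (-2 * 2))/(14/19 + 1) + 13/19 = -7147/10659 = -0.67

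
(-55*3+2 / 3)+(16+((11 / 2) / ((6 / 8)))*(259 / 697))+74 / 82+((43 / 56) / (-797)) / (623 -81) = -59508738971 / 411239248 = -144.71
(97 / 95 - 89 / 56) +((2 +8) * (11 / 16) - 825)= -544431 / 665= -818.69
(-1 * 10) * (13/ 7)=-130/ 7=-18.57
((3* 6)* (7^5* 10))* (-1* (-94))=284374440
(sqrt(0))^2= 0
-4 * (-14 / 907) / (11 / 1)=56 / 9977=0.01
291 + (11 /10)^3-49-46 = 197.33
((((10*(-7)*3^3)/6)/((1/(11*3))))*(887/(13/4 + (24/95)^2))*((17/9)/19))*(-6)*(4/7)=6673788000/7037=948385.39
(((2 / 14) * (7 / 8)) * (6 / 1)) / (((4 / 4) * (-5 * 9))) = -1 / 60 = -0.02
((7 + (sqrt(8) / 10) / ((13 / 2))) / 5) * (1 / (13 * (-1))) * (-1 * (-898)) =-6286 / 65-1796 * sqrt(2) / 4225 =-97.31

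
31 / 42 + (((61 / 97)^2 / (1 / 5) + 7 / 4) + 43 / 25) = 122217833 / 19758900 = 6.19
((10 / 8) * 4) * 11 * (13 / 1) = 715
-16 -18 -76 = -110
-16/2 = -8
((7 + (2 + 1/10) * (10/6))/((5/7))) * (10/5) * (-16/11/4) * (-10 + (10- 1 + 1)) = 0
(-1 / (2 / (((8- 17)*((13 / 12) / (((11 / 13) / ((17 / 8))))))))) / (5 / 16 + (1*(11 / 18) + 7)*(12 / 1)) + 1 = 219413 / 193556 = 1.13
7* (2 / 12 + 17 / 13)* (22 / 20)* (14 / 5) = 12397 / 390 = 31.79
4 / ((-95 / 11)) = -44 / 95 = -0.46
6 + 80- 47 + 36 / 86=1695 / 43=39.42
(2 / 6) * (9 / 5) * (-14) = -42 / 5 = -8.40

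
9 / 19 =0.47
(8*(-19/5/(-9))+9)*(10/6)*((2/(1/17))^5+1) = 25307531725/27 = 937315989.81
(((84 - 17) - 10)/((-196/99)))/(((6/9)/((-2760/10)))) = 1168101/98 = 11919.40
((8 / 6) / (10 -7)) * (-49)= -196 / 9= -21.78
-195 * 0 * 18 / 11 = 0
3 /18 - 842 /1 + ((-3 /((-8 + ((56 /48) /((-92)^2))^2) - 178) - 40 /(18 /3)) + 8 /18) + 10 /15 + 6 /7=-51164917014278153 /60441787471842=-846.52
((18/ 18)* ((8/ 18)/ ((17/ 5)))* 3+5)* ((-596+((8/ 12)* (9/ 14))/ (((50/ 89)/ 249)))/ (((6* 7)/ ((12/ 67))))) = -9.34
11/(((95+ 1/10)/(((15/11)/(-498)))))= -25/78933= -0.00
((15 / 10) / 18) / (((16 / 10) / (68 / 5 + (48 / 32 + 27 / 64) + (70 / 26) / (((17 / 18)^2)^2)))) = 6568765691 / 6670989312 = 0.98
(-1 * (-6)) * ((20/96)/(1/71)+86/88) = 4163/44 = 94.61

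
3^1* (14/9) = 14/3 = 4.67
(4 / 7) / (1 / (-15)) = -60 / 7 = -8.57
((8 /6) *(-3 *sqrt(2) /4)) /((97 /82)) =-82 *sqrt(2) /97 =-1.20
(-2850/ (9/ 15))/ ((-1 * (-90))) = -475/ 9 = -52.78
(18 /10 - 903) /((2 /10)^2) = -22530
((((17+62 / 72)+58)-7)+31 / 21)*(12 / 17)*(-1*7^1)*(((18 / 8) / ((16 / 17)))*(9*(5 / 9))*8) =-265875 / 8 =-33234.38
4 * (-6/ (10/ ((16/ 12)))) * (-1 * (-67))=-214.40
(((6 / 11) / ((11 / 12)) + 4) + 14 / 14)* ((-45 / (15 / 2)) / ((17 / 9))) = -17.77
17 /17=1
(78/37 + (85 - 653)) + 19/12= -250553/444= -564.31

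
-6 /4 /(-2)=3 /4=0.75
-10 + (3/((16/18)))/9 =-77/8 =-9.62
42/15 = 14/5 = 2.80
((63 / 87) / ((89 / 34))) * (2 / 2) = 714 / 2581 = 0.28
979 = 979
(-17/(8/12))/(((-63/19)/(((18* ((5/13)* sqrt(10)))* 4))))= 19380* sqrt(10)/91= 673.46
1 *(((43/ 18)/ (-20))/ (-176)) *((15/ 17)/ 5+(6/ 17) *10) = 301/ 119680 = 0.00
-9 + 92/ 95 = -763/ 95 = -8.03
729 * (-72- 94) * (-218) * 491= 12953096532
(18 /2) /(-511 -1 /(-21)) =-189 /10730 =-0.02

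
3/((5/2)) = 6/5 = 1.20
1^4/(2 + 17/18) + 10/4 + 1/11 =3417/1166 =2.93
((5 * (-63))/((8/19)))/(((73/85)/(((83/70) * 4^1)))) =-1206405/292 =-4131.52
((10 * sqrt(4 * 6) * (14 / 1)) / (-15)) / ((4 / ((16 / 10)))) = -112 * sqrt(6) / 15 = -18.29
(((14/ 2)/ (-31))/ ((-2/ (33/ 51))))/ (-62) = -77/ 65348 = -0.00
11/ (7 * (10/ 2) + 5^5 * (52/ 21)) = 231/ 163235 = 0.00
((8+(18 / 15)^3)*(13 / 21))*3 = 15808 / 875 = 18.07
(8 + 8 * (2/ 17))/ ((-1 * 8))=-19/ 17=-1.12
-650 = -650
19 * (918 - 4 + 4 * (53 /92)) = 400425 /23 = 17409.78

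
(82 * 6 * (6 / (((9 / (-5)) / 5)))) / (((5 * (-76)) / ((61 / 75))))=5002 / 285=17.55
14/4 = 7/2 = 3.50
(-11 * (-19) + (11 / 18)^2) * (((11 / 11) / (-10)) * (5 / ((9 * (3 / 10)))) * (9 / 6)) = -339185 / 5832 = -58.16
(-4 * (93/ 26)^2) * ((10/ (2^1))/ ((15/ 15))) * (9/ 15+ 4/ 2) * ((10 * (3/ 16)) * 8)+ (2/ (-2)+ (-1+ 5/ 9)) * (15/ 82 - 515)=-88610095/ 9594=-9235.99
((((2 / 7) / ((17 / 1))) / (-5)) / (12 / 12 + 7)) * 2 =-1 / 1190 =-0.00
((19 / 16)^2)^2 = 130321 / 65536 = 1.99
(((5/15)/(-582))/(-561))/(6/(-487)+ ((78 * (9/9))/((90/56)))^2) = 12175/28090148779572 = 0.00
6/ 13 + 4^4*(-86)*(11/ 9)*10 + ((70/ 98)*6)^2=-1542553174/ 5733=-269065.62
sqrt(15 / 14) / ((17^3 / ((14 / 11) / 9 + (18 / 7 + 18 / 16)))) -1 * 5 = -5 + 21277 * sqrt(210) / 381327408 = -5.00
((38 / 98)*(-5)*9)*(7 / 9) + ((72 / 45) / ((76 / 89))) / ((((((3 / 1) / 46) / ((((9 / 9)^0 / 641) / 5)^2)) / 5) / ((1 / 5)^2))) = -1390575327059 / 102463449375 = -13.57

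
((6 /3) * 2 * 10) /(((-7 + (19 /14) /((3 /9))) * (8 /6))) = -420 /41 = -10.24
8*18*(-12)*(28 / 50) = -24192 / 25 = -967.68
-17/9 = -1.89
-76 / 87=-0.87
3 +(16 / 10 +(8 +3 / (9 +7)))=1023 / 80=12.79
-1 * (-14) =14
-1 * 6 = -6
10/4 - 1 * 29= -53/2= -26.50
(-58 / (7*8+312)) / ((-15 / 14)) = 203 / 1380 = 0.15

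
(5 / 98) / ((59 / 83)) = 415 / 5782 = 0.07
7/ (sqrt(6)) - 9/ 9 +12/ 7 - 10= -65/ 7 +7* sqrt(6)/ 6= -6.43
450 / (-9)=-50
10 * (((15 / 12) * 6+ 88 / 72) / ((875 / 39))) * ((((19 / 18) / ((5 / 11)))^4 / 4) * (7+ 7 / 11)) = 354026249291 / 1640250000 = 215.84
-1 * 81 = -81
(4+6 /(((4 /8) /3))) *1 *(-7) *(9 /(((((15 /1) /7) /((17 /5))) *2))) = -9996 /5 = -1999.20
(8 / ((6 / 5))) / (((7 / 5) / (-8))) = -800 / 21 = -38.10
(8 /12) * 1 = 2 /3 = 0.67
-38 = -38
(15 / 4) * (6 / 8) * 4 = 45 / 4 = 11.25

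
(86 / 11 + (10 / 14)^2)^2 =20151121 / 290521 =69.36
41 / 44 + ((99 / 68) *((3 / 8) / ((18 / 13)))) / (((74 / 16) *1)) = 56297 / 55352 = 1.02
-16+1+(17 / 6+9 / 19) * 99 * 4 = 24597 / 19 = 1294.58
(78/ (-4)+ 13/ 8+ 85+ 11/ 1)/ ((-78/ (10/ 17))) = -3125/ 5304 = -0.59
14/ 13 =1.08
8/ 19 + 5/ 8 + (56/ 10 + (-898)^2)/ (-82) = -9833.22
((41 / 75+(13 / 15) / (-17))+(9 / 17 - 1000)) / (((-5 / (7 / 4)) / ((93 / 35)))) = 39484483 / 42500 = 929.05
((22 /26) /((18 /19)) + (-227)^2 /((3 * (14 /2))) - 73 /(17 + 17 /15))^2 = 298030606256022025 /49625581824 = 6005584.12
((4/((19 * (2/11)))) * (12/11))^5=7962624/2476099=3.22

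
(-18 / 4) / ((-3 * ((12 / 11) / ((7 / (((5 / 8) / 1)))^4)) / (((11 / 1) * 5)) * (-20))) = -37186688 / 625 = -59498.70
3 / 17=0.18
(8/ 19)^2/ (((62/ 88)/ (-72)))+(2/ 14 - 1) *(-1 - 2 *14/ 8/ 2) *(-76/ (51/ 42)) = -31513812/ 190247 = -165.65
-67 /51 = -1.31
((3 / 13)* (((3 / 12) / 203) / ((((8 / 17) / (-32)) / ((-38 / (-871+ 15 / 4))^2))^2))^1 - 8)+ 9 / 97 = -293124208581550076737 / 37070489765782434143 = -7.91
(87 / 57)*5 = 145 / 19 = 7.63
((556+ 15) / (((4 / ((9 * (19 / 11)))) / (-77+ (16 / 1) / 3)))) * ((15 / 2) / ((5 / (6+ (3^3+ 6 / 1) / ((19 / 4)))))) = -135900855 / 44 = -3088655.80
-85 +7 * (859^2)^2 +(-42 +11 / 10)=3811278591001.10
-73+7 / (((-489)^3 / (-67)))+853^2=85070907434053 / 116930169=727536.00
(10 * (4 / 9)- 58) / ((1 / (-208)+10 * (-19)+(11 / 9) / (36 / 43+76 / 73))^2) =-842492072448 / 564041077703401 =-0.00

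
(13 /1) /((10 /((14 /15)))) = 1.21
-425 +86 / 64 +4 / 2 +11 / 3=-40127 / 96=-417.99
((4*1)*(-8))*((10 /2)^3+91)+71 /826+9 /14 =-407765 /59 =-6911.27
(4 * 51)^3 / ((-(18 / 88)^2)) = -608740352 / 3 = -202913450.67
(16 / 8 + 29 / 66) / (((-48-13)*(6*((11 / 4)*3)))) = -161 / 199287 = -0.00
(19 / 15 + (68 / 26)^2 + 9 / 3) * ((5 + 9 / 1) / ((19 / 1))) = 8.18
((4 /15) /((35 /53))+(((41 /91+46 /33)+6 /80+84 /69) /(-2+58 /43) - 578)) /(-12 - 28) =75089879091 /5157152000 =14.56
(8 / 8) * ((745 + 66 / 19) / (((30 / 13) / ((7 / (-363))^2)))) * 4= 18117554 / 37554165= 0.48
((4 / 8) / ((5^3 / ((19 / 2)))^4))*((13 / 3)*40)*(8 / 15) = 3388346 / 2197265625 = 0.00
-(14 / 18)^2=-49 / 81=-0.60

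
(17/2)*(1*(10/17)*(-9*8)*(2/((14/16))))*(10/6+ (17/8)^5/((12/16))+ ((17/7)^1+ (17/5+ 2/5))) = -169458489/3136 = -54036.51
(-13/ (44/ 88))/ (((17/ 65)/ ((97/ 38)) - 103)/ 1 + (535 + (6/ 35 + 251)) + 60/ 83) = -95243330/ 2505620419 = -0.04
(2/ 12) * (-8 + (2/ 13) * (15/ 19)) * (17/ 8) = -16541/ 5928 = -2.79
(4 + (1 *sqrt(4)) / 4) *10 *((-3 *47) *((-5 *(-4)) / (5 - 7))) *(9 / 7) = 571050 / 7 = 81578.57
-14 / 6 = -7 / 3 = -2.33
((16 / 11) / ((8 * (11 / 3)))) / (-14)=-3 / 847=-0.00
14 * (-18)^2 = 4536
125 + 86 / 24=1543 / 12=128.58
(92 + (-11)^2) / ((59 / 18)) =3834 / 59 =64.98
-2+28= 26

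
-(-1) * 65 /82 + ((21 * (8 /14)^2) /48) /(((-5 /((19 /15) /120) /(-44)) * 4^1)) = 2056069 /2583000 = 0.80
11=11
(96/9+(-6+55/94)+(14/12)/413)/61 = 14571/169153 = 0.09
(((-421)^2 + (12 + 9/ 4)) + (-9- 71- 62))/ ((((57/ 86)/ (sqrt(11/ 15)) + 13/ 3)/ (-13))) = -7305477362469/ 13310549 + 203160941451 * sqrt(165)/ 26621098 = -450819.32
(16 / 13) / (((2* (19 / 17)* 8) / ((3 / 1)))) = 0.21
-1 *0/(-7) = 0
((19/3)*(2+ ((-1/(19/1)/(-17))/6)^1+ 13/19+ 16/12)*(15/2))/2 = 38935/408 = 95.43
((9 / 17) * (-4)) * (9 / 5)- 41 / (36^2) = -423389 / 110160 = -3.84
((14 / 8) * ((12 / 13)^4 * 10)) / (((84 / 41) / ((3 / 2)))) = 9.30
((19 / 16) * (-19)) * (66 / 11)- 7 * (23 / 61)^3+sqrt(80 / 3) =-246501775 / 1815848+4 * sqrt(15) / 3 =-130.59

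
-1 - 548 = -549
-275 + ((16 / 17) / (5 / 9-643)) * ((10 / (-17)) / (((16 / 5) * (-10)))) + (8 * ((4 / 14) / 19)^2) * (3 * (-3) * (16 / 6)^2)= -165958183591 / 603230278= -275.12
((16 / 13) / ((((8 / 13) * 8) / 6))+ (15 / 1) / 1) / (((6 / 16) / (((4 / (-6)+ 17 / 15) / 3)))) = 308 / 45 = 6.84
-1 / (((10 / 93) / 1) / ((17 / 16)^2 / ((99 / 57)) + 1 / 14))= -1322491 / 197120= -6.71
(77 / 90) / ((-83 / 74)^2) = 210826 / 310005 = 0.68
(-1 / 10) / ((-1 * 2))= 1 / 20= 0.05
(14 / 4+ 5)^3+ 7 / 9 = 44273 / 72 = 614.90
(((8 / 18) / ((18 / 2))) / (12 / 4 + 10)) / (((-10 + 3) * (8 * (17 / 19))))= -19 / 250614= -0.00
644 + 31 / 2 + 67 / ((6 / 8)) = 4493 / 6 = 748.83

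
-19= -19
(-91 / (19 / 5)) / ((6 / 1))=-455 / 114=-3.99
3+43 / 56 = 211 / 56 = 3.77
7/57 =0.12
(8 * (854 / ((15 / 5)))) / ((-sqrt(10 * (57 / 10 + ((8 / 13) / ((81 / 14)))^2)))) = -2398032 * sqrt(63327553) / 63327553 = -301.34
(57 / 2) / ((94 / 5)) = 285 / 188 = 1.52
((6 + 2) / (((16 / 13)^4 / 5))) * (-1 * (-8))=139.46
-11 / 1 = -11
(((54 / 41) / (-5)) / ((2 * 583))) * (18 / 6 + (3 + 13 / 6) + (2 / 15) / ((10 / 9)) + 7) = -20637 / 5975750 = -0.00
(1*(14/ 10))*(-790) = -1106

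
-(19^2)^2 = -130321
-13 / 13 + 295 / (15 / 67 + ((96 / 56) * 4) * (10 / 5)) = 131818 / 6537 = 20.16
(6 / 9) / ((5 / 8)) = 16 / 15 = 1.07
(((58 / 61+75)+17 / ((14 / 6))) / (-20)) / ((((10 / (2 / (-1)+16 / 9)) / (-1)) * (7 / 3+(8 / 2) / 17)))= -302107 / 8390550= -0.04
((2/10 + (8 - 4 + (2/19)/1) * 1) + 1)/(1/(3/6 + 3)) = 1764/95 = 18.57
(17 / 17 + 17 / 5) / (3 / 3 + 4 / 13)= 286 / 85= 3.36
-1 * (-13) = 13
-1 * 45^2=-2025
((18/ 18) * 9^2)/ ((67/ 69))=5589/ 67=83.42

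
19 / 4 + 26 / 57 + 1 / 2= 1301 / 228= 5.71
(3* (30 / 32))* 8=45 / 2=22.50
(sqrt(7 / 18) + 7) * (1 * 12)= 2 * sqrt(14) + 84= 91.48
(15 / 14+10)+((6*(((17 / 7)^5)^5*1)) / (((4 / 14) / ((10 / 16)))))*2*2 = 43279705594734095760903045949510 / 191581231380566414401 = 225907857898.47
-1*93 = -93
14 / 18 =7 / 9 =0.78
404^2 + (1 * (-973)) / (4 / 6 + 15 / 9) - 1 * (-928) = 163727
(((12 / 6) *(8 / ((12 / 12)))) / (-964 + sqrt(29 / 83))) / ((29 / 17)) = -21763264 / 2236814631 - 272 *sqrt(2407) / 2236814631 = -0.01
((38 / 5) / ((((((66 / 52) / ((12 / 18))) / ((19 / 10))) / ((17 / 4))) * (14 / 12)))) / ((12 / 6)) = 79781 / 5775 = 13.81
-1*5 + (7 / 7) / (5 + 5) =-4.90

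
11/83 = 0.13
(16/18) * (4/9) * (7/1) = 224/81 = 2.77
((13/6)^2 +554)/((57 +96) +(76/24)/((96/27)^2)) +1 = 13122569/2824713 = 4.65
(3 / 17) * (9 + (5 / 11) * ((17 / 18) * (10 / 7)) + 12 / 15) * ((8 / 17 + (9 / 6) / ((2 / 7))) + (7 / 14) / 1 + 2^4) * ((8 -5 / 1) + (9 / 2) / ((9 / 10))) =109039804 / 333795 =326.67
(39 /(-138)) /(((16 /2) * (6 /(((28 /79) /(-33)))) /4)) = 91 /359766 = 0.00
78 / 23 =3.39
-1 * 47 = -47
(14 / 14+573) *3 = 1722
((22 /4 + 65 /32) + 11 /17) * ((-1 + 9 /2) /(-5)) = -5.72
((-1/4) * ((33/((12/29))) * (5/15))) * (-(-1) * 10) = -1595/24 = -66.46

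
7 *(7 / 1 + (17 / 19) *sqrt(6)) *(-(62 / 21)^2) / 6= -1922 / 27 -32674 *sqrt(6) / 3591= -93.47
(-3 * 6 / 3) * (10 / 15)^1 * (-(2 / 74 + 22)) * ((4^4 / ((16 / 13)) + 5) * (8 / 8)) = 18767.03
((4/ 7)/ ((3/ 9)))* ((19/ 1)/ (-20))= -57/ 35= -1.63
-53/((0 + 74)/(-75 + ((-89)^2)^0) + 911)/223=-53/202930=-0.00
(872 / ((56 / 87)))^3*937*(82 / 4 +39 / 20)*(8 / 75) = 239183889833274354 / 42875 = 5578632999026.81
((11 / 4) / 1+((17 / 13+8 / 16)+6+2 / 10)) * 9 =25173 / 260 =96.82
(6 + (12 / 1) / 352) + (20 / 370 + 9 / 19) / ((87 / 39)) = 6.27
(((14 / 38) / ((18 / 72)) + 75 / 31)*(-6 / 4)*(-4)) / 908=6879 / 267406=0.03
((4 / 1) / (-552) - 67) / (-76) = 9247 / 10488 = 0.88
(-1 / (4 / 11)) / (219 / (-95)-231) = 1045 / 88656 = 0.01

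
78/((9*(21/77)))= 286/9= 31.78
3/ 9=1/ 3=0.33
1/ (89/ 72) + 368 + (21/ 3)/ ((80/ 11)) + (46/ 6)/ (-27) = 213090853/ 576720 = 369.49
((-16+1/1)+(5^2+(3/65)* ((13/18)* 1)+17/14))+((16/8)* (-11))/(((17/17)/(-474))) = 1096121/105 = 10439.25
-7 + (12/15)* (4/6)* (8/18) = -913/135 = -6.76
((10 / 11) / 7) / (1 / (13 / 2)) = 65 / 77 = 0.84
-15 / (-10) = 1.50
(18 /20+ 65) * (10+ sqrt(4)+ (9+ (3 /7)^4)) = 16640409 /12005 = 1386.12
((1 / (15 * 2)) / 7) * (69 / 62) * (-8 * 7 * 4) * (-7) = 1288 / 155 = 8.31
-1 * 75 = -75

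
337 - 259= 78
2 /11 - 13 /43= -57 /473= -0.12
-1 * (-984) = 984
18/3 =6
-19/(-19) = 1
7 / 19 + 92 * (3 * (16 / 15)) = 294.77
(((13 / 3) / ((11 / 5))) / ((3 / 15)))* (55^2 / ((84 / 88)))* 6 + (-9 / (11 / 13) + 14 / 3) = 14418707 / 77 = 187255.94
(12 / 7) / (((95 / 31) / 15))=1116 / 133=8.39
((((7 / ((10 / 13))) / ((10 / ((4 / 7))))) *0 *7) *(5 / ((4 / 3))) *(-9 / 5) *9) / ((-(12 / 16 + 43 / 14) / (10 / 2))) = 0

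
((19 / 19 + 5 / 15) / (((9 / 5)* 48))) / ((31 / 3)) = 5 / 3348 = 0.00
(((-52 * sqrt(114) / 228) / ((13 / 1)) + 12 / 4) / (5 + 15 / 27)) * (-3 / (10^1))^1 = -81 / 500 + 9 * sqrt(114) / 9500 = -0.15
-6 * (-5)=30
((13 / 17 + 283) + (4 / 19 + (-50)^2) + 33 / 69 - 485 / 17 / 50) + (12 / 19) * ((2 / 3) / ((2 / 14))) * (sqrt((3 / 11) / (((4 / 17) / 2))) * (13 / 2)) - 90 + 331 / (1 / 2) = 182 * sqrt(1122) / 209 + 249308541 / 74290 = 3385.05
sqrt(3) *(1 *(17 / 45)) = 17 *sqrt(3) / 45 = 0.65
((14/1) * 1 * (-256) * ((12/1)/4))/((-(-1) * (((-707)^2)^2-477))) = -2688/62462255581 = -0.00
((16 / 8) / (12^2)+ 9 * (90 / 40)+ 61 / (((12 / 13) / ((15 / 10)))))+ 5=2239 / 18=124.39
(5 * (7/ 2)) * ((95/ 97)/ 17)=3325/ 3298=1.01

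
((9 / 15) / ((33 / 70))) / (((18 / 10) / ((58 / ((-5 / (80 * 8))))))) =-519680 / 99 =-5249.29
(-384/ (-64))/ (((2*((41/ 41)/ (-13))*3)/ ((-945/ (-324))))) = -455/ 12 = -37.92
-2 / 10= -1 / 5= -0.20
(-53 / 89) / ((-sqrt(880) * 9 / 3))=53 * sqrt(55) / 58740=0.01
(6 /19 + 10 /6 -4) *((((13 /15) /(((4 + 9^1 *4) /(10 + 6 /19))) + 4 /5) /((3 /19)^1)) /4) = -67091 /20520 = -3.27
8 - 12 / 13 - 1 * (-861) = 11285 / 13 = 868.08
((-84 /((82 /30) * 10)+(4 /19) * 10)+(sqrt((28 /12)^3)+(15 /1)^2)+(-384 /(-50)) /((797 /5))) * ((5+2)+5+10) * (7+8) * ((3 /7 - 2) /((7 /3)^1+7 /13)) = -1406833173603 /34768328 - 7865 * sqrt(21) /56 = -41106.67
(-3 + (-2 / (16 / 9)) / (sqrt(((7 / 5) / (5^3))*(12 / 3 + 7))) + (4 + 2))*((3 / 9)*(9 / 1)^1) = 9- 675*sqrt(77) / 616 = -0.62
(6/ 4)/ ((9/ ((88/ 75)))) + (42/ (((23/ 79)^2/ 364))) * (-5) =-107338935724/ 119025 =-901818.41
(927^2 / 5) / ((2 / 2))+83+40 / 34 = 14615748 / 85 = 171949.98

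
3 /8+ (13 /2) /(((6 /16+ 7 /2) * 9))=1253 /2232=0.56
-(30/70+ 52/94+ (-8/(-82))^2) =-548227/553049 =-0.99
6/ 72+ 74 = 889/ 12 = 74.08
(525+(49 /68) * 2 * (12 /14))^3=715956574536 /4913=145726964.08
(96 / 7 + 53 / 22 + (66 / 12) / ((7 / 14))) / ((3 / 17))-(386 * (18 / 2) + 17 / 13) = -19949581 / 6006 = -3321.61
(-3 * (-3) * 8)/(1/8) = 576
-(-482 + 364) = 118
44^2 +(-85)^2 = 9161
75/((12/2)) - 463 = -901/2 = -450.50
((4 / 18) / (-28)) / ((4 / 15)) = -5 / 168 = -0.03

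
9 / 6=1.50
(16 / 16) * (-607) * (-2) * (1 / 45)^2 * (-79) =-95906 / 2025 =-47.36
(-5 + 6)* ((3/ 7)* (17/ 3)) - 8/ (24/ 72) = -151/ 7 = -21.57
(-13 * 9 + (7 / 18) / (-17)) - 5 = -37339 / 306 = -122.02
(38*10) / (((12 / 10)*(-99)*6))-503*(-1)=447698 / 891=502.47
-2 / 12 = -1 / 6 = -0.17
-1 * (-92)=92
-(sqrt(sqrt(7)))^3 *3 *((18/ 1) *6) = -324 *7^(3/ 4) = -1394.34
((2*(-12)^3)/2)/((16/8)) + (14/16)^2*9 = -54855/64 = -857.11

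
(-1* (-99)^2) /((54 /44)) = -7986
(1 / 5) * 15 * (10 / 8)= 15 / 4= 3.75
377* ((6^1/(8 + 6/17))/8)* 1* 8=19227/71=270.80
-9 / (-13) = 0.69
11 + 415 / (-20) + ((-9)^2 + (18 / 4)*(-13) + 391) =1615 / 4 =403.75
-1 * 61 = -61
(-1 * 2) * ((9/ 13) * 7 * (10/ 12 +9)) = -1239/ 13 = -95.31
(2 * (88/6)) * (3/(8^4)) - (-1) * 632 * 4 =1294347/512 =2528.02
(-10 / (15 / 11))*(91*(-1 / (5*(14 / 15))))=143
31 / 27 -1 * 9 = -212 / 27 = -7.85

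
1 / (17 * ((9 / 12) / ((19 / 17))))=76 / 867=0.09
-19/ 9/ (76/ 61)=-61/ 36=-1.69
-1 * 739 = -739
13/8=1.62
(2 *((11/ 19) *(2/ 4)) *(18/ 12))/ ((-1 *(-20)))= 33/ 760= 0.04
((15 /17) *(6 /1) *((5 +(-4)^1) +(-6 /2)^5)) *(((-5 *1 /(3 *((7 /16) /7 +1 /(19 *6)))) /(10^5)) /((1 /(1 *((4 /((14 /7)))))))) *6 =496584 /138125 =3.60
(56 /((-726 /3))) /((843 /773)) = -21644 /102003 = -0.21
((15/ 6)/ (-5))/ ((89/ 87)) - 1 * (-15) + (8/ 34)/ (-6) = 131377/ 9078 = 14.47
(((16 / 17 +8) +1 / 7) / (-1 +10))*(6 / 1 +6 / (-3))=4324 / 1071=4.04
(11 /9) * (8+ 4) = 44 /3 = 14.67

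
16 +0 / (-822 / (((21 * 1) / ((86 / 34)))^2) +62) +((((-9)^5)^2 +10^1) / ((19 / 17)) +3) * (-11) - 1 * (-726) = -34317298494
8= 8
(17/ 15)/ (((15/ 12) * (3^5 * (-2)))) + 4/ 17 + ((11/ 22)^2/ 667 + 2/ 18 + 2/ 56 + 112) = 112.38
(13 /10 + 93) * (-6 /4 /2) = -2829 /40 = -70.72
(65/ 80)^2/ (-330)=-0.00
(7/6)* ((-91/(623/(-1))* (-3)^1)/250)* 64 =-1456/11125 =-0.13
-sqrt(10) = -3.16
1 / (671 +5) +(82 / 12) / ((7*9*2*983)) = 48179 / 31398003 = 0.00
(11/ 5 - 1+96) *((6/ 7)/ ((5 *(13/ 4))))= 11664/ 2275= 5.13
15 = 15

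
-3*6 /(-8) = 9 /4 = 2.25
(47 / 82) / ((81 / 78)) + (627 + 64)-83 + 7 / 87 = 19538926 / 32103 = 608.63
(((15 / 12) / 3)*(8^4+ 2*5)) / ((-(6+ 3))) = -10265 / 54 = -190.09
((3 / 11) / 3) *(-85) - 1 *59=-734 / 11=-66.73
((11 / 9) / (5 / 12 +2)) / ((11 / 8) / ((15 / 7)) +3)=1760 / 12673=0.14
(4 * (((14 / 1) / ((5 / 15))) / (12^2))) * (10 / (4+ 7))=35 / 33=1.06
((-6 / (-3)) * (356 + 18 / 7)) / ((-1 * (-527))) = 5020 / 3689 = 1.36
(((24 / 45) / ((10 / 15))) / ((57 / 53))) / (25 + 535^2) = 106 / 40790625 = 0.00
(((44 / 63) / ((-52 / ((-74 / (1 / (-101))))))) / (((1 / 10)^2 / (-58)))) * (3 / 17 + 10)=82493527600 / 13923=5924982.23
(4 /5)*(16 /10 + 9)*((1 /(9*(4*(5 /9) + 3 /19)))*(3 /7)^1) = 12084 /71225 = 0.17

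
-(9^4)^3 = -282429536481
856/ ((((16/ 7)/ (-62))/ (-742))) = 17228498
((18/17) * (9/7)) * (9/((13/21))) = 4374/221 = 19.79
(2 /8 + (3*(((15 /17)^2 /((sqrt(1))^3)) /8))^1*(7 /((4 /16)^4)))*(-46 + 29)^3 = -10286513 /4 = -2571628.25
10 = 10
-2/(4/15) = -15/2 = -7.50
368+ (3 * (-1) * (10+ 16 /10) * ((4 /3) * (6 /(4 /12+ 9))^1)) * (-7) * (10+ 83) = 98932 /5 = 19786.40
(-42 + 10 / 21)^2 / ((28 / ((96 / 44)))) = 1520768 / 11319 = 134.36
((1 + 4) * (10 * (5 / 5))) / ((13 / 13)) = 50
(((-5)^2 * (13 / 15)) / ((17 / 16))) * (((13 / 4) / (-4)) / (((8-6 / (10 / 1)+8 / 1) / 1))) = -4225 / 3927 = -1.08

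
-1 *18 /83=-18 /83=-0.22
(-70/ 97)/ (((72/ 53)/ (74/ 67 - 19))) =2224145/ 233964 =9.51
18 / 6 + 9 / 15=18 / 5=3.60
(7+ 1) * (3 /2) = 12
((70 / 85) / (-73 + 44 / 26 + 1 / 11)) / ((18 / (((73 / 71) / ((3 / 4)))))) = -73073 / 82971594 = -0.00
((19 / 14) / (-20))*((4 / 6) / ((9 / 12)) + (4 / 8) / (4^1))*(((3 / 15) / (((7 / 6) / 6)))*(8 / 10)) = -1387 / 24500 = -0.06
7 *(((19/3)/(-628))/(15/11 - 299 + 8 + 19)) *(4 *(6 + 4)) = 0.01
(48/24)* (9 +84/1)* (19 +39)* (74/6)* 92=12240784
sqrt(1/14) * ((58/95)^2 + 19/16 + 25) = 3835299 * sqrt(14)/2021600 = 7.10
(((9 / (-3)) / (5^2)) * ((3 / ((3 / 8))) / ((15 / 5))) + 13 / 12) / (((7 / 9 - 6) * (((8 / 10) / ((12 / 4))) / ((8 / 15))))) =-687 / 2350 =-0.29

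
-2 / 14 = -1 / 7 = -0.14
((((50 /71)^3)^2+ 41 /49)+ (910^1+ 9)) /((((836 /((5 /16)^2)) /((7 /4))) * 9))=9022658784198925 /431794288227278592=0.02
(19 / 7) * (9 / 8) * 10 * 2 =855 / 14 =61.07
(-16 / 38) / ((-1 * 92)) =2 / 437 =0.00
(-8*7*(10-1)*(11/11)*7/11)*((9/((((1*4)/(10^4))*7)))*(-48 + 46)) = 2061818.18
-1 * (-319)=319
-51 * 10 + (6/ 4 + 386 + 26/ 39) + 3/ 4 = -1453/ 12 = -121.08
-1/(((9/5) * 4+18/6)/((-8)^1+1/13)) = 0.78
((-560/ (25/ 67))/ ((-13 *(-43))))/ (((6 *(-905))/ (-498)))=-0.25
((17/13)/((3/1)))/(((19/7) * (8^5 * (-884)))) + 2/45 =841744279/18939248640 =0.04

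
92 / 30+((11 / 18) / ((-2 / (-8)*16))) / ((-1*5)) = 1093 / 360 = 3.04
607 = 607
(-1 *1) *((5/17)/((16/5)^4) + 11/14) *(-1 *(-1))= -0.79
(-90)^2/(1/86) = 696600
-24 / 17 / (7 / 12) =-288 / 119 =-2.42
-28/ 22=-14/ 11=-1.27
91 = 91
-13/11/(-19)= 0.06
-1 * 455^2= -207025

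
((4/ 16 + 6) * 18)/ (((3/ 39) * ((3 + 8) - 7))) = 2925/ 8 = 365.62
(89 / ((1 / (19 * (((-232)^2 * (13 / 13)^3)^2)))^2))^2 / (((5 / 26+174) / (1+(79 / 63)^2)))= 19301953516785004753994915370938750657528635703951360 / 17975601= 1073786268219071215142955000000000000000000000.00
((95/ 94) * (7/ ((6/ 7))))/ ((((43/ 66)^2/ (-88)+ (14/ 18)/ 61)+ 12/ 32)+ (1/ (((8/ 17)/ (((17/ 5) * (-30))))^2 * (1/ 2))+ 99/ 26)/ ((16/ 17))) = 31444949536/ 380370416597883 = 0.00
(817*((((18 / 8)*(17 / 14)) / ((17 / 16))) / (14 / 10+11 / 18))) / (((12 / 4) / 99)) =43676820 / 1267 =34472.63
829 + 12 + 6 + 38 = 885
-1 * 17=-17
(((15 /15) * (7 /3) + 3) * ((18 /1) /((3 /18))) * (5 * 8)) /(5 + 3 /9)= 4320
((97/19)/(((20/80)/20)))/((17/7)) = 54320/323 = 168.17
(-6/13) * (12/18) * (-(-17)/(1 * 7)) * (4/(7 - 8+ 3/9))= 408/91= 4.48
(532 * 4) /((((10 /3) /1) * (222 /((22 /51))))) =11704 /9435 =1.24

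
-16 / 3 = -5.33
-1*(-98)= 98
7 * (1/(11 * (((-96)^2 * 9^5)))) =7/5986151424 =0.00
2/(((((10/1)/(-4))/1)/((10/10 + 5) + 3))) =-36/5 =-7.20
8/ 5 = 1.60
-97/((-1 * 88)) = 97/88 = 1.10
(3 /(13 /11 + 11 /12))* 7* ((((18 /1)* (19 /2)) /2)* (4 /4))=237006 /277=855.62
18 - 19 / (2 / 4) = -20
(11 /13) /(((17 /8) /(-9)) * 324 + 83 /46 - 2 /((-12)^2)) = -18216 /1608347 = -0.01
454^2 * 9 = 1855044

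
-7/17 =-0.41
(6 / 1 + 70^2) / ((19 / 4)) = 19624 / 19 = 1032.84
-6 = -6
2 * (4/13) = 8/13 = 0.62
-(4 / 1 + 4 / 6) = -4.67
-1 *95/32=-95/32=-2.97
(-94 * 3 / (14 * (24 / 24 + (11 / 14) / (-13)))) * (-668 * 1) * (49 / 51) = 39998504 / 2907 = 13759.38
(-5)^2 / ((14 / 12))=21.43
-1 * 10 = -10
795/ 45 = 53/ 3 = 17.67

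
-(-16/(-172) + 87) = -3745/43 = -87.09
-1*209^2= -43681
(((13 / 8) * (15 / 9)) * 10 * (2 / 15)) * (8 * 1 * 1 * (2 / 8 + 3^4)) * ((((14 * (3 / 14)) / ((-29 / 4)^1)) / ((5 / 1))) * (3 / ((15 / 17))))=-57460 / 87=-660.46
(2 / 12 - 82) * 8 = -1964 / 3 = -654.67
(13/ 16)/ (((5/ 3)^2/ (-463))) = -54171/ 400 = -135.43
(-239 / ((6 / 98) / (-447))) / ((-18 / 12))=-1163292.67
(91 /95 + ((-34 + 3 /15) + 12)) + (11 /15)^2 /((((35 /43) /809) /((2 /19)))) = 5299954 /149625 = 35.42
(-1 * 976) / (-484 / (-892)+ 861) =-54412 / 48031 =-1.13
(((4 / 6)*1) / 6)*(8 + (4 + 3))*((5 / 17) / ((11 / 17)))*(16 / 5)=80 / 33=2.42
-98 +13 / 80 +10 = -7027 / 80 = -87.84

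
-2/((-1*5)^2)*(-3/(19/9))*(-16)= -864/475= -1.82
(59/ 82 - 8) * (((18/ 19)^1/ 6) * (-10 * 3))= 26865/ 779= 34.49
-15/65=-3/13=-0.23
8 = 8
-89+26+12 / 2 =-57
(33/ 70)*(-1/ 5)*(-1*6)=99/ 175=0.57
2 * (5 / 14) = 5 / 7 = 0.71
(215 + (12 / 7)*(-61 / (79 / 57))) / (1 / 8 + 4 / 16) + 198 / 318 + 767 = 100215260 / 87927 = 1139.76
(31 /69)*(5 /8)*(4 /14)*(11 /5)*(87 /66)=899 /3864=0.23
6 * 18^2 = 1944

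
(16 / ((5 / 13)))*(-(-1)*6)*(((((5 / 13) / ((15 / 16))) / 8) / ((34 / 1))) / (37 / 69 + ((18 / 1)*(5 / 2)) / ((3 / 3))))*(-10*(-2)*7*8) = 247296 / 26707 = 9.26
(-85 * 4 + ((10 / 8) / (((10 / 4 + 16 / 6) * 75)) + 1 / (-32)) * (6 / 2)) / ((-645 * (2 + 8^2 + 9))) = 1686817 / 239940000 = 0.01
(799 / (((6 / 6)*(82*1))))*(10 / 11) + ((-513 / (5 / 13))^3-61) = -133769992794859 / 56375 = -2372860182.61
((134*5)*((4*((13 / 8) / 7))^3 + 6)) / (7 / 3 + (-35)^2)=18754305 / 5051704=3.71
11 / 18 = 0.61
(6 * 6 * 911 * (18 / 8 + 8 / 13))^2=8830953643.79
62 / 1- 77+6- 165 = -174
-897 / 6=-299 / 2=-149.50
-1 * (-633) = 633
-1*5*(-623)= 3115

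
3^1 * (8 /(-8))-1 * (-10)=7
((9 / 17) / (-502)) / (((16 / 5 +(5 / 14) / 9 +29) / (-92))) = 260820 / 86667037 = 0.00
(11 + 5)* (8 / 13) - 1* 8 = 24 / 13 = 1.85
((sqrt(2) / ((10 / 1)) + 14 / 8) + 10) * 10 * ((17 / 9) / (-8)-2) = -37835 / 144-161 * sqrt(2) / 72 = -265.91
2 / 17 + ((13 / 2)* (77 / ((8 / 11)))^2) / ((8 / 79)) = 12525245779 / 17408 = 719510.90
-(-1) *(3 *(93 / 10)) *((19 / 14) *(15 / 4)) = 141.99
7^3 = 343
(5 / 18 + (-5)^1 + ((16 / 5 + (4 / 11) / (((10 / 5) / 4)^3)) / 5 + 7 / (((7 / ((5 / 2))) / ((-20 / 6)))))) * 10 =-58577 / 495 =-118.34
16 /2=8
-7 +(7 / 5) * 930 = 1295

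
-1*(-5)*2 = 10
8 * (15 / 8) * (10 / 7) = 150 / 7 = 21.43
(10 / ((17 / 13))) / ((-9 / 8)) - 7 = -2111 / 153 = -13.80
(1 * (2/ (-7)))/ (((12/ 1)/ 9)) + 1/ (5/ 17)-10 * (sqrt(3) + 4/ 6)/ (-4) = 5 * sqrt(3)/ 2 + 1019/ 210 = 9.18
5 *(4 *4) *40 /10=320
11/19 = 0.58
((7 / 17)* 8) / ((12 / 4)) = 56 / 51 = 1.10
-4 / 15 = -0.27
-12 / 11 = -1.09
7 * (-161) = -1127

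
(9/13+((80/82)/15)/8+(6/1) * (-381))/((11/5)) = -18270970/17589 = -1038.77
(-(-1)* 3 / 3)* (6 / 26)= 3 / 13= 0.23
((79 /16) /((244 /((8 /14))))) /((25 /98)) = 553 /12200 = 0.05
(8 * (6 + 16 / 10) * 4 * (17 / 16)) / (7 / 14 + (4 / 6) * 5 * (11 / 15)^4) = 826200 / 4681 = 176.50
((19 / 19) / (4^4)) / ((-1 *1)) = -1 / 256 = -0.00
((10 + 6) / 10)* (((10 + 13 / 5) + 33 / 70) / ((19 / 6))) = 4392 / 665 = 6.60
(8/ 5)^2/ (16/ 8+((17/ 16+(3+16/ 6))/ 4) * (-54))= -2048/ 71075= -0.03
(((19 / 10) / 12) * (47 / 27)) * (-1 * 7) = -6251 / 3240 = -1.93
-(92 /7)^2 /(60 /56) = -16928 /105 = -161.22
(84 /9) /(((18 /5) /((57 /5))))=266 /9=29.56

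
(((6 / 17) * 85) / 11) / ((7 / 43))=1290 / 77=16.75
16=16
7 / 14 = 1 / 2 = 0.50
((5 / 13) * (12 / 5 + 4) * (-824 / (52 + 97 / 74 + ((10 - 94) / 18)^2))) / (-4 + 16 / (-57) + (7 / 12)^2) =48047136768 / 7008911377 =6.86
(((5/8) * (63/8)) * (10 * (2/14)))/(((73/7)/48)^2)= 793800/5329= 148.96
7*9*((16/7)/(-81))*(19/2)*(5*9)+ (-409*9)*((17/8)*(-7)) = 53994.88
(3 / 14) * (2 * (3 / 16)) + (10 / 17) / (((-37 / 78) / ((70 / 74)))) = -2848143 / 2606576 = -1.09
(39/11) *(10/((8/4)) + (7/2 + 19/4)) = 2067/44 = 46.98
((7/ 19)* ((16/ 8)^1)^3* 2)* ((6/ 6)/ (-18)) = -56/ 171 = -0.33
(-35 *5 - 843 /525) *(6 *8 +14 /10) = -7633782 /875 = -8724.32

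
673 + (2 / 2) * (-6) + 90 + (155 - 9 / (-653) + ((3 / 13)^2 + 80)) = 992.07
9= 9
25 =25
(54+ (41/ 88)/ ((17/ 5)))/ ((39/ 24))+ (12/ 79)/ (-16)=25585231/ 768196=33.31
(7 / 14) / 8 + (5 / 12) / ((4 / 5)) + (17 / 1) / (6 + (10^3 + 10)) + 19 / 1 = 59741 / 3048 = 19.60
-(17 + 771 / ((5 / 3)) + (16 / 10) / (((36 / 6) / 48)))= -2462 / 5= -492.40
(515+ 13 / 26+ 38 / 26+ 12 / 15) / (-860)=-67309 / 111800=-0.60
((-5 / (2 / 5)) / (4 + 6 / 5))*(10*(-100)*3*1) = 93750 / 13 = 7211.54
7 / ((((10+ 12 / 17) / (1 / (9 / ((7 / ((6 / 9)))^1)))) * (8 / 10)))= 595 / 624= 0.95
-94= -94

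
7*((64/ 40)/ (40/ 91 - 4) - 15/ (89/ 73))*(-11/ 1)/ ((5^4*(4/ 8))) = 70789642/ 22528125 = 3.14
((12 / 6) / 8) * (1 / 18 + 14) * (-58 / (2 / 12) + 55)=-74129 / 72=-1029.57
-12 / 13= -0.92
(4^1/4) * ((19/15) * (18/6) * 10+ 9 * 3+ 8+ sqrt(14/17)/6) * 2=sqrt(238)/51+ 146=146.30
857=857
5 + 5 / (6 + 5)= 60 / 11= 5.45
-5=-5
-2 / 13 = -0.15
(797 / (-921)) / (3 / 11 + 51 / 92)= -806564 / 770877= -1.05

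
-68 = -68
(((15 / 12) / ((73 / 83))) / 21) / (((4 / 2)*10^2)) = 83 / 245280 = 0.00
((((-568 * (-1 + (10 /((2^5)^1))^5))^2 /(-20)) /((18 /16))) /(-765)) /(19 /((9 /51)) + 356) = 5509650646534441 /137110173725491200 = 0.04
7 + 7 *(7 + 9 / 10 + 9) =1253 / 10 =125.30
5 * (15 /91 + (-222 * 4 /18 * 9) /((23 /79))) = -15957855 /2093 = -7624.39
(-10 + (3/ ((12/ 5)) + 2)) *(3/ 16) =-81/ 64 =-1.27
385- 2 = 383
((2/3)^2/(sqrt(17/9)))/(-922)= -2 * sqrt(17)/23511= -0.00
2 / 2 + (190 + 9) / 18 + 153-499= -6011 / 18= -333.94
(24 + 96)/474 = 0.25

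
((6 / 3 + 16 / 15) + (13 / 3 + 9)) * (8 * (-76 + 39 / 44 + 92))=121852 / 55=2215.49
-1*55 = -55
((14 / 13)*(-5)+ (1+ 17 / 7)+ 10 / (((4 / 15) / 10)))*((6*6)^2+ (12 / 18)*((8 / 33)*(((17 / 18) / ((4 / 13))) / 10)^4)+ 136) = 80833251973986420107 / 151316605440000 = 534199.48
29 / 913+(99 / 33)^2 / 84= 3551 / 25564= 0.14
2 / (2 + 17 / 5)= 10 / 27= 0.37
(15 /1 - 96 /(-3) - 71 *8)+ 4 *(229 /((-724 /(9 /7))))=-662168 /1267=-522.63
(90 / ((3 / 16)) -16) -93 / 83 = 38419 / 83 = 462.88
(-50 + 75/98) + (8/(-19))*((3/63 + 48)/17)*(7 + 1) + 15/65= -72248471/1234506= -58.52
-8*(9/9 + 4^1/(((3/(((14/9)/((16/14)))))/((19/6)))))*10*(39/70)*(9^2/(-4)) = 42627/7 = 6089.57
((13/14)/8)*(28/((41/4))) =13/41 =0.32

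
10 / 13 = 0.77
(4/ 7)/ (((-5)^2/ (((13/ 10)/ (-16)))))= -13/ 7000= -0.00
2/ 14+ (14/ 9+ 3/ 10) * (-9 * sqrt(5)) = 1/ 7 - 167 * sqrt(5)/ 10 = -37.20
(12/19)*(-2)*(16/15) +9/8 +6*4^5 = 4669271/760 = 6143.78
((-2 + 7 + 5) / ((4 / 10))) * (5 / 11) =125 / 11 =11.36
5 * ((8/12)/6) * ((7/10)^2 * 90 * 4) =98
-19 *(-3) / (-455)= -57 / 455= -0.13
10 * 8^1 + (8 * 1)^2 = 144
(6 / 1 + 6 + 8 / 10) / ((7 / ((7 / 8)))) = 8 / 5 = 1.60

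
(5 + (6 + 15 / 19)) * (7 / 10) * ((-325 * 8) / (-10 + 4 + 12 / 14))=713440 / 171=4172.16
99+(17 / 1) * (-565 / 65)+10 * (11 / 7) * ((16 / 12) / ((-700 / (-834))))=-75822 / 3185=-23.81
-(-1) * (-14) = -14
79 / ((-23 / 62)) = -4898 / 23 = -212.96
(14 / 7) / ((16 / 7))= 7 / 8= 0.88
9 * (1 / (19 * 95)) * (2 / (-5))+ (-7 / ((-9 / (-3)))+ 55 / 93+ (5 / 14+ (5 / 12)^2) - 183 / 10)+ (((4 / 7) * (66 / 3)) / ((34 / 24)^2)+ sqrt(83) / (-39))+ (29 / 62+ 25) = 142261771327 / 11643116400 - sqrt(83) / 39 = 11.98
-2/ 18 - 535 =-4816/ 9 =-535.11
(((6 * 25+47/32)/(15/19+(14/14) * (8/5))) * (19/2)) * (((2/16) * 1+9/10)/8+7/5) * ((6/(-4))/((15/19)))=-1748.46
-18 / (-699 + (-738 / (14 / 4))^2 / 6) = -294 / 109615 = -0.00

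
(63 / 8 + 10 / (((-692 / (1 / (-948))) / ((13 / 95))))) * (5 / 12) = 122695525 / 37392912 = 3.28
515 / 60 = 103 / 12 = 8.58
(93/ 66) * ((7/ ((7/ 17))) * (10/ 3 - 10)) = -5270/ 33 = -159.70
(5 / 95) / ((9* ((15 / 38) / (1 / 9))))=2 / 1215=0.00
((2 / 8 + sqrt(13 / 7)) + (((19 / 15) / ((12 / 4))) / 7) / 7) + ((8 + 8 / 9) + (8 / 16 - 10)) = -3109 / 8820 + sqrt(91) / 7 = 1.01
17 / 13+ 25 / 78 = 127 / 78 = 1.63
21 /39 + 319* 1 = 4154 /13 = 319.54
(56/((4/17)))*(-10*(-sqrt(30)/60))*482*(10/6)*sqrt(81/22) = 286790*sqrt(165)/11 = 334898.57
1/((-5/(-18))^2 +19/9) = 324/709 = 0.46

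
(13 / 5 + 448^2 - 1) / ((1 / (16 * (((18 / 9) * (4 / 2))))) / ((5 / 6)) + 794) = 32112896 / 127043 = 252.77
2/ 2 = 1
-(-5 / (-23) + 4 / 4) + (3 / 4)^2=-241 / 368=-0.65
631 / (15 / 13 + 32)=8203 / 431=19.03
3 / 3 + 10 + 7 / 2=29 / 2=14.50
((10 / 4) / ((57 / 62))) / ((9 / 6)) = 310 / 171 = 1.81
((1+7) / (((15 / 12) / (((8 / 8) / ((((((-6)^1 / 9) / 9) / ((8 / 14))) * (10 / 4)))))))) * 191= -660096 / 175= -3771.98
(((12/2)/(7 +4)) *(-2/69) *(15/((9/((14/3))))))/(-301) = 40/97911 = 0.00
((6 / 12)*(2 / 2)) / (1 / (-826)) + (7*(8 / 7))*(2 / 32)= -825 / 2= -412.50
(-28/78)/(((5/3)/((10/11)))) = -28/143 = -0.20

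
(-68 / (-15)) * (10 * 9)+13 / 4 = 1645 / 4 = 411.25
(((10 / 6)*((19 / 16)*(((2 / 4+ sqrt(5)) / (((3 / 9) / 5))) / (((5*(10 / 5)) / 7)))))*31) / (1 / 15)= 309225 / 64+ 309225*sqrt(5) / 32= 26439.39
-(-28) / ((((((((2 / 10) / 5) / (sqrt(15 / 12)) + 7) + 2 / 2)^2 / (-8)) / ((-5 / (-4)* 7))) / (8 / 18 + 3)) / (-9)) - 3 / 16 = 37968259799997 / 39998400016 - 9493750000* sqrt(5) / 2499900001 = 940.75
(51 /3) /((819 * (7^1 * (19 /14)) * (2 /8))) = 136 /15561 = 0.01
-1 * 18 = -18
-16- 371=-387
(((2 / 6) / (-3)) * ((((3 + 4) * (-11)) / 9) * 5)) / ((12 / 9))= 385 / 108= 3.56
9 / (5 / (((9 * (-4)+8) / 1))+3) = 252 / 79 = 3.19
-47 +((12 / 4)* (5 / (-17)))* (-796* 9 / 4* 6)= 160391 / 17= 9434.76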